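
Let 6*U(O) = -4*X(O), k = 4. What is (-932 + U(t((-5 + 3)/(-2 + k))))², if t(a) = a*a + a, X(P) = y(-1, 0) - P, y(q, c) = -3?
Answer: 864900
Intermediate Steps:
X(P) = -3 - P
t(a) = a + a² (t(a) = a² + a = a + a²)
U(O) = 2 + 2*O/3 (U(O) = (-4*(-3 - O))/6 = (12 + 4*O)/6 = 2 + 2*O/3)
(-932 + U(t((-5 + 3)/(-2 + k))))² = (-932 + (2 + 2*(((-5 + 3)/(-2 + 4))*(1 + (-5 + 3)/(-2 + 4)))/3))² = (-932 + (2 + 2*((-2/2)*(1 - 2/2))/3))² = (-932 + (2 + 2*((-2*½)*(1 - 2*½))/3))² = (-932 + (2 + 2*(-(1 - 1))/3))² = (-932 + (2 + 2*(-1*0)/3))² = (-932 + (2 + (⅔)*0))² = (-932 + (2 + 0))² = (-932 + 2)² = (-930)² = 864900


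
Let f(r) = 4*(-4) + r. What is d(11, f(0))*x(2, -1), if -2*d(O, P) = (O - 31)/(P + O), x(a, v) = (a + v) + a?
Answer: -6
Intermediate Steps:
f(r) = -16 + r
x(a, v) = v + 2*a
d(O, P) = -(-31 + O)/(2*(O + P)) (d(O, P) = -(O - 31)/(2*(P + O)) = -(-31 + O)/(2*(O + P)))
d(11, f(0))*x(2, -1) = ((31 - 1*11)/(2*(11 + (-16 + 0))))*(-1 + 2*2) = ((31 - 11)/(2*(11 - 16)))*(-1 + 4) = ((1/2)*20/(-5))*3 = ((1/2)*(-1/5)*20)*3 = -2*3 = -6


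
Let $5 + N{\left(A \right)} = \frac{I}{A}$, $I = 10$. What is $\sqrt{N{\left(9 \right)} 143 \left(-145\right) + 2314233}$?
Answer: $\frac{\sqrt{21553822}}{3} \approx 1547.5$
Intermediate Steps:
$N{\left(A \right)} = -5 + \frac{10}{A}$
$\sqrt{N{\left(9 \right)} 143 \left(-145\right) + 2314233} = \sqrt{\left(-5 + \frac{10}{9}\right) 143 \left(-145\right) + 2314233} = \sqrt{\left(- \frac{35}{9}\right) 143 \left(-145\right) + 2314233} = \sqrt{\left(- \frac{5005}{9}\right) \left(-145\right) + 2314233} = \sqrt{\frac{725725}{9} + 2314233} = \sqrt{\frac{21553822}{9}} = \frac{\sqrt{21553822}}{3}$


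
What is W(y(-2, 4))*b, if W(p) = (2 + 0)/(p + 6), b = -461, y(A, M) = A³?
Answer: 461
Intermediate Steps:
W(p) = 2/(6 + p)
W(y(-2, 4))*b = (2/(6 + (-2)³))*(-461) = (2/(6 - 8))*(-461) = (2/(-2))*(-461) = (2*(-½))*(-461) = -1*(-461) = 461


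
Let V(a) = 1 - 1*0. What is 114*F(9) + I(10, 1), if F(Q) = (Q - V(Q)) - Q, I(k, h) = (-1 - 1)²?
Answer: -110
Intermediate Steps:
V(a) = 1 (V(a) = 1 + 0 = 1)
I(k, h) = 4 (I(k, h) = (-2)² = 4)
F(Q) = -1 (F(Q) = (Q - 1*1) - Q = (Q - 1) - Q = (-1 + Q) - Q = -1)
114*F(9) + I(10, 1) = 114*(-1) + 4 = -114 + 4 = -110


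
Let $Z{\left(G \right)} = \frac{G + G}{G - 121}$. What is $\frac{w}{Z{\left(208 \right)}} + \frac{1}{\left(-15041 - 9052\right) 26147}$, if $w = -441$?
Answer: $- \frac{24169662697673}{262063223136} \approx -92.228$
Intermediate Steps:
$Z{\left(G \right)} = \frac{2 G}{-121 + G}$
$\frac{w}{Z{\left(208 \right)}} + \frac{1}{\left(-15041 - 9052\right) 26147} = - \frac{441}{2 \cdot 208 \frac{1}{-121 + 208}} + \frac{1}{\left(-15041 - 9052\right) 26147} = - \frac{441}{2 \cdot 208 \cdot \frac{1}{87}} + \frac{1}{-24093} \cdot \frac{1}{26147} = - \frac{441}{2 \cdot 208 \cdot \frac{1}{87}} - \frac{1}{629959671} = - \frac{441}{\frac{416}{87}} - \frac{1}{629959671} = \left(-441\right) \frac{87}{416} - \frac{1}{629959671} = - \frac{38367}{416} - \frac{1}{629959671} = - \frac{24169662697673}{262063223136}$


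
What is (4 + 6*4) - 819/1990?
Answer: 54901/1990 ≈ 27.588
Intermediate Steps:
(4 + 6*4) - 819/1990 = (4 + 24) - 819/1990 = 28 - 1*819/1990 = 28 - 819/1990 = 54901/1990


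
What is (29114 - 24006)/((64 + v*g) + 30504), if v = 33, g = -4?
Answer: 1277/7609 ≈ 0.16783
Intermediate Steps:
(29114 - 24006)/((64 + v*g) + 30504) = (29114 - 24006)/((64 + 33*(-4)) + 30504) = 5108/((64 - 132) + 30504) = 5108/(-68 + 30504) = 5108/30436 = 5108*(1/30436) = 1277/7609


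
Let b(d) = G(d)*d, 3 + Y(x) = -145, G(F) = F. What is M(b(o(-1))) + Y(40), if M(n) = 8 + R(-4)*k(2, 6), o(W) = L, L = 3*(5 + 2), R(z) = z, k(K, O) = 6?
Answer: -164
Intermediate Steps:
L = 21 (L = 3*7 = 21)
o(W) = 21
Y(x) = -148 (Y(x) = -3 - 145 = -148)
b(d) = d**2 (b(d) = d*d = d**2)
M(n) = -16 (M(n) = 8 - 4*6 = 8 - 24 = -16)
M(b(o(-1))) + Y(40) = -16 - 148 = -164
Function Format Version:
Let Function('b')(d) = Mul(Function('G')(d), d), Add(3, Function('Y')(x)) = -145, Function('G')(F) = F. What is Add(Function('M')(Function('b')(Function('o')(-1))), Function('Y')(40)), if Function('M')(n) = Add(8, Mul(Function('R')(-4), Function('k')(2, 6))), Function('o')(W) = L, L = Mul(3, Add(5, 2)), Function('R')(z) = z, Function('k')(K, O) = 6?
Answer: -164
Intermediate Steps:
L = 21 (L = Mul(3, 7) = 21)
Function('o')(W) = 21
Function('Y')(x) = -148 (Function('Y')(x) = Add(-3, -145) = -148)
Function('b')(d) = Pow(d, 2) (Function('b')(d) = Mul(d, d) = Pow(d, 2))
Function('M')(n) = -16 (Function('M')(n) = Add(8, Mul(-4, 6)) = Add(8, -24) = -16)
Add(Function('M')(Function('b')(Function('o')(-1))), Function('Y')(40)) = Add(-16, -148) = -164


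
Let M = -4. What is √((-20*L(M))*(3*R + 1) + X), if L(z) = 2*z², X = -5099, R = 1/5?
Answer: I*√6123 ≈ 78.25*I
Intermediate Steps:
R = ⅕ (R = 1*(⅕) = ⅕ ≈ 0.20000)
√((-20*L(M))*(3*R + 1) + X) = √((-40*(-4)²)*(3*(⅕) + 1) - 5099) = √((-40*16)*(⅗ + 1) - 5099) = √(-20*32*(8/5) - 5099) = √(-640*8/5 - 5099) = √(-1024 - 5099) = √(-6123) = I*√6123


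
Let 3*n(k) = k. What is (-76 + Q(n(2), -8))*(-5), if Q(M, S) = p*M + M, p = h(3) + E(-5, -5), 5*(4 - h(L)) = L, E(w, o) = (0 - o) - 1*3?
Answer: 1076/3 ≈ 358.67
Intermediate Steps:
n(k) = k/3
E(w, o) = -3 - o (E(w, o) = -o - 3 = -3 - o)
h(L) = 4 - L/5
p = 27/5 (p = (4 - 1/5*3) + (-3 - 1*(-5)) = (4 - 3/5) + (-3 + 5) = 17/5 + 2 = 27/5 ≈ 5.4000)
Q(M, S) = 32*M/5 (Q(M, S) = 27*M/5 + M = 32*M/5)
(-76 + Q(n(2), -8))*(-5) = (-76 + 32*((1/3)*2)/5)*(-5) = (-76 + (32/5)*(2/3))*(-5) = (-76 + 64/15)*(-5) = -1076/15*(-5) = 1076/3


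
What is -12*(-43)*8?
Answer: 4128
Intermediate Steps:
-12*(-43)*8 = 516*8 = 4128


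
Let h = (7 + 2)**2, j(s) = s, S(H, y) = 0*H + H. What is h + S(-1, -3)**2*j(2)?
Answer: 83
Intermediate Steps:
S(H, y) = H (S(H, y) = 0 + H = H)
h = 81 (h = 9**2 = 81)
h + S(-1, -3)**2*j(2) = 81 + (-1)**2*2 = 81 + 1*2 = 81 + 2 = 83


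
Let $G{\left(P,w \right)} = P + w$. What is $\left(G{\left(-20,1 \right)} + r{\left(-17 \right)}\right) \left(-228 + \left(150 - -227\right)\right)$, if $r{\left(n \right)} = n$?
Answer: $-5364$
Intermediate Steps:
$\left(G{\left(-20,1 \right)} + r{\left(-17 \right)}\right) \left(-228 + \left(150 - -227\right)\right) = \left(\left(-20 + 1\right) - 17\right) \left(-228 + \left(150 - -227\right)\right) = \left(-19 - 17\right) \left(-228 + \left(150 + 227\right)\right) = - 36 \left(-228 + 377\right) = \left(-36\right) 149 = -5364$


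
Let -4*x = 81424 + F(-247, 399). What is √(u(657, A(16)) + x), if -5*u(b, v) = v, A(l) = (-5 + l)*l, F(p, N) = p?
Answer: I*√2032945/10 ≈ 142.58*I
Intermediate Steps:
A(l) = l*(-5 + l)
u(b, v) = -v/5
x = -81177/4 (x = -(81424 - 247)/4 = -¼*81177 = -81177/4 ≈ -20294.)
√(u(657, A(16)) + x) = √(-16*(-5 + 16)/5 - 81177/4) = √(-16*11/5 - 81177/4) = √(-⅕*176 - 81177/4) = √(-176/5 - 81177/4) = √(-406589/20) = I*√2032945/10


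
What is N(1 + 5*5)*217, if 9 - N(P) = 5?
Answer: 868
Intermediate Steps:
N(P) = 4 (N(P) = 9 - 1*5 = 9 - 5 = 4)
N(1 + 5*5)*217 = 4*217 = 868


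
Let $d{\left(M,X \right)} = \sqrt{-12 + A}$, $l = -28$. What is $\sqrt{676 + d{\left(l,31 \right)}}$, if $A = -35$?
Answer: $\sqrt{676 + i \sqrt{47}} \approx 26.0 + 0.1318 i$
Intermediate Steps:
$d{\left(M,X \right)} = i \sqrt{47}$ ($d{\left(M,X \right)} = \sqrt{-12 - 35} = \sqrt{-47} = i \sqrt{47}$)
$\sqrt{676 + d{\left(l,31 \right)}} = \sqrt{676 + i \sqrt{47}}$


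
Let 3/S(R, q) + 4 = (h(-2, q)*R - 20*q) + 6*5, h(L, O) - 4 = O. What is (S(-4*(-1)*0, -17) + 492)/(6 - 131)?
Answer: -2401/610 ≈ -3.9361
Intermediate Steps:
h(L, O) = 4 + O
S(R, q) = 3/(26 - 20*q + R*(4 + q)) (S(R, q) = 3/(-4 + (((4 + q)*R - 20*q) + 6*5)) = 3/(-4 + ((R*(4 + q) - 20*q) + 30)) = 3/(-4 + ((-20*q + R*(4 + q)) + 30)) = 3/(-4 + (30 - 20*q + R*(4 + q))) = 3/(26 - 20*q + R*(4 + q)))
(S(-4*(-1)*0, -17) + 492)/(6 - 131) = (3/(26 - 20*(-17) + (-4*(-1)*0)*(4 - 17)) + 492)/(6 - 131) = (3/(26 + 340 + (4*0)*(-13)) + 492)/(-125) = (3/(26 + 340 + 0*(-13)) + 492)*(-1/125) = (3/(26 + 340 + 0) + 492)*(-1/125) = (3/366 + 492)*(-1/125) = (3*(1/366) + 492)*(-1/125) = (1/122 + 492)*(-1/125) = (60025/122)*(-1/125) = -2401/610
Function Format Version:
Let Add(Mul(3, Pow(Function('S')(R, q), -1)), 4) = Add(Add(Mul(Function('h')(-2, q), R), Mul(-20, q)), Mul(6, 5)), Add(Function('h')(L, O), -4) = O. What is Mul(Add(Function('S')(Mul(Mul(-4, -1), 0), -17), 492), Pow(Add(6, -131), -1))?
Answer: Rational(-2401, 610) ≈ -3.9361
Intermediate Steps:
Function('h')(L, O) = Add(4, O)
Function('S')(R, q) = Mul(3, Pow(Add(26, Mul(-20, q), Mul(R, Add(4, q))), -1)) (Function('S')(R, q) = Mul(3, Pow(Add(-4, Add(Add(Mul(Add(4, q), R), Mul(-20, q)), Mul(6, 5))), -1)) = Mul(3, Pow(Add(-4, Add(Add(Mul(R, Add(4, q)), Mul(-20, q)), 30)), -1)) = Mul(3, Pow(Add(-4, Add(Add(Mul(-20, q), Mul(R, Add(4, q))), 30)), -1)) = Mul(3, Pow(Add(-4, Add(30, Mul(-20, q), Mul(R, Add(4, q)))), -1)) = Mul(3, Pow(Add(26, Mul(-20, q), Mul(R, Add(4, q))), -1)))
Mul(Add(Function('S')(Mul(Mul(-4, -1), 0), -17), 492), Pow(Add(6, -131), -1)) = Mul(Add(Mul(3, Pow(Add(26, Mul(-20, -17), Mul(Mul(Mul(-4, -1), 0), Add(4, -17))), -1)), 492), Pow(Add(6, -131), -1)) = Mul(Add(Mul(3, Pow(Add(26, 340, Mul(Mul(4, 0), -13)), -1)), 492), Pow(-125, -1)) = Mul(Add(Mul(3, Pow(Add(26, 340, Mul(0, -13)), -1)), 492), Rational(-1, 125)) = Mul(Add(Mul(3, Pow(Add(26, 340, 0), -1)), 492), Rational(-1, 125)) = Mul(Add(Mul(3, Pow(366, -1)), 492), Rational(-1, 125)) = Mul(Add(Mul(3, Rational(1, 366)), 492), Rational(-1, 125)) = Mul(Add(Rational(1, 122), 492), Rational(-1, 125)) = Mul(Rational(60025, 122), Rational(-1, 125)) = Rational(-2401, 610)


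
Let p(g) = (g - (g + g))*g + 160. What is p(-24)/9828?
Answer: -8/189 ≈ -0.042328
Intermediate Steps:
p(g) = 160 - g**2 (p(g) = (g - 2*g)*g + 160 = (-g)*g + 160 = -g**2 + 160 = 160 - g**2)
p(-24)/9828 = (160 - 1*(-24)**2)/9828 = (160 - 1*576)*(1/9828) = (160 - 576)*(1/9828) = -416*1/9828 = -8/189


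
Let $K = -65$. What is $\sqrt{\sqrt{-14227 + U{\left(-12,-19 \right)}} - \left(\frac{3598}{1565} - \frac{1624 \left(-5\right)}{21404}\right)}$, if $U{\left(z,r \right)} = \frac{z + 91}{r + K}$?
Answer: $\frac{\sqrt{-331340256545467680 + 2945424372207450 i \sqrt{25098087}}}{351721230} \approx 7.6365 + 7.8099 i$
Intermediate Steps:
$U{\left(z,r \right)} = \frac{91 + z}{-65 + r}$ ($U{\left(z,r \right)} = \frac{z + 91}{r - 65} = \frac{91 + z}{-65 + r}$)
$\sqrt{\sqrt{-14227 + U{\left(-12,-19 \right)}} - \left(\frac{3598}{1565} - \frac{1624 \left(-5\right)}{21404}\right)} = \sqrt{\sqrt{-14227 + \frac{91 - 12}{-65 - 19}} - \left(\frac{3598}{1565} - \frac{1624 \left(-5\right)}{21404}\right)} = \sqrt{\sqrt{-14227 + \frac{1}{-84} \cdot 79} - \frac{22429848}{8374315}} = \sqrt{\sqrt{-14227 - \frac{79}{84}} - \frac{22429848}{8374315}} = \sqrt{\sqrt{- \frac{1195147}{84}} - \frac{22429848}{8374315}} = \sqrt{\frac{i \sqrt{25098087}}{42} - \frac{22429848}{8374315}} = \sqrt{- \frac{22429848}{8374315} + \frac{i \sqrt{25098087}}{42}}$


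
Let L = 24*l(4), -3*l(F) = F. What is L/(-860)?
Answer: 8/215 ≈ 0.037209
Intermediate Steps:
l(F) = -F/3
L = -32 (L = 24*(-⅓*4) = 24*(-4/3) = -32)
L/(-860) = -32/(-860) = -32*(-1/860) = 8/215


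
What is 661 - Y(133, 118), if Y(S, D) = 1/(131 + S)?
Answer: 174503/264 ≈ 661.00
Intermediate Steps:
661 - Y(133, 118) = 661 - 1/(131 + 133) = 661 - 1/264 = 174503/264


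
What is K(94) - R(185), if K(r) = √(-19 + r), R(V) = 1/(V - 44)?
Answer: -1/141 + 5*√3 ≈ 8.6532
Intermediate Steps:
R(V) = 1/(-44 + V)
K(94) - R(185) = √(-19 + 94) - 1/(-44 + 185) = √75 - 1/141 = 5*√3 - 1*1/141 = 5*√3 - 1/141 = -1/141 + 5*√3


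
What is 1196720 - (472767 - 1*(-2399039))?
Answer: -1675086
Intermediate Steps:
1196720 - (472767 - 1*(-2399039)) = 1196720 - (472767 + 2399039) = 1196720 - 1*2871806 = 1196720 - 2871806 = -1675086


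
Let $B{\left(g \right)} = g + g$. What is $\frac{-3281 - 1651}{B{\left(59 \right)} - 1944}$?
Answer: $\frac{2466}{913} \approx 2.701$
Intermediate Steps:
$B{\left(g \right)} = 2 g$
$\frac{-3281 - 1651}{B{\left(59 \right)} - 1944} = \frac{-3281 - 1651}{2 \cdot 59 - 1944} = - \frac{4932}{118 - 1944} = - \frac{4932}{-1826} = \left(-4932\right) \left(- \frac{1}{1826}\right) = \frac{2466}{913}$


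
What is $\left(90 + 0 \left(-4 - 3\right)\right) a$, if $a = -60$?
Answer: $-5400$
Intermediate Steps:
$\left(90 + 0 \left(-4 - 3\right)\right) a = \left(90 + 0 \left(-4 - 3\right)\right) \left(-60\right) = \left(90 + 0 \left(-7\right)\right) \left(-60\right) = \left(90 + 0\right) \left(-60\right) = 90 \left(-60\right) = -5400$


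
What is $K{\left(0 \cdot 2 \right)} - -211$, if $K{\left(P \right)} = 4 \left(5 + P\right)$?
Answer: $231$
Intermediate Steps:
$K{\left(P \right)} = 20 + 4 P$
$K{\left(0 \cdot 2 \right)} - -211 = \left(20 + 4 \cdot 0 \cdot 2\right) - -211 = \left(20 + 4 \cdot 0\right) + 211 = \left(20 + 0\right) + 211 = 20 + 211 = 231$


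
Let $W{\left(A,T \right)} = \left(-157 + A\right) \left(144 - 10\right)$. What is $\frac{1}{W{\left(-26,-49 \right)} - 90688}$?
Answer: $- \frac{1}{115210} \approx -8.6798 \cdot 10^{-6}$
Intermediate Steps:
$W{\left(A,T \right)} = -21038 + 134 A$ ($W{\left(A,T \right)} = \left(-157 + A\right) 134 = -21038 + 134 A$)
$\frac{1}{W{\left(-26,-49 \right)} - 90688} = \frac{1}{\left(-21038 + 134 \left(-26\right)\right) - 90688} = \frac{1}{\left(-21038 - 3484\right) - 90688} = \frac{1}{-24522 - 90688} = \frac{1}{-115210} = - \frac{1}{115210}$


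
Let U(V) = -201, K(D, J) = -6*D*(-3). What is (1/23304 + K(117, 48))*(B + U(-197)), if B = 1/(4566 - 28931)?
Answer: -24035403045535/56780196 ≈ -4.2331e+5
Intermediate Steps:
K(D, J) = 18*D
B = -1/24365 (B = 1/(-24365) = -1/24365 ≈ -4.1042e-5)
(1/23304 + K(117, 48))*(B + U(-197)) = (1/23304 + 18*117)*(-1/24365 - 201) = (1/23304 + 2106)*(-4897366/24365) = (49078225/23304)*(-4897366/24365) = -24035403045535/56780196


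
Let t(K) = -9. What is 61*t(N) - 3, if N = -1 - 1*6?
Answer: -552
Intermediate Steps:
N = -7 (N = -1 - 6 = -7)
61*t(N) - 3 = 61*(-9) - 3 = -549 - 3 = -552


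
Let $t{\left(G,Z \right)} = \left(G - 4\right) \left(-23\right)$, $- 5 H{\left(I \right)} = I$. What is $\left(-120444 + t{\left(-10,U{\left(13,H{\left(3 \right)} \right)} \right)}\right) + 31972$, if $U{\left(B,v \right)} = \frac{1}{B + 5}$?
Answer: $-88150$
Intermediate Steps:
$H{\left(I \right)} = - \frac{I}{5}$
$U{\left(B,v \right)} = \frac{1}{5 + B}$
$t{\left(G,Z \right)} = 92 - 23 G$ ($t{\left(G,Z \right)} = \left(-4 + G\right) \left(-23\right) = 92 - 23 G$)
$\left(-120444 + t{\left(-10,U{\left(13,H{\left(3 \right)} \right)} \right)}\right) + 31972 = \left(-120444 + \left(92 - -230\right)\right) + 31972 = \left(-120444 + \left(92 + 230\right)\right) + 31972 = \left(-120444 + 322\right) + 31972 = -120122 + 31972 = -88150$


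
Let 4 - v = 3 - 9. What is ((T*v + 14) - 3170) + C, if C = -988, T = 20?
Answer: -3944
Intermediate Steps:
v = 10 (v = 4 - (3 - 9) = 4 - 1*(-6) = 4 + 6 = 10)
((T*v + 14) - 3170) + C = ((20*10 + 14) - 3170) - 988 = ((200 + 14) - 3170) - 988 = (214 - 3170) - 988 = -2956 - 988 = -3944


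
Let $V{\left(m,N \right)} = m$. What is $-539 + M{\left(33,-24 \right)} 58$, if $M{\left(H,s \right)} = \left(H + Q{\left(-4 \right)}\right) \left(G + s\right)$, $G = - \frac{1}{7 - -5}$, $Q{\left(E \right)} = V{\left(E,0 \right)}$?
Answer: $- \frac{246283}{6} \approx -41047.0$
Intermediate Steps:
$Q{\left(E \right)} = E$
$G = - \frac{1}{12}$ ($G = - \frac{1}{7 + 5} = - \frac{1}{12} \approx -0.083333$)
$M{\left(H,s \right)} = \left(-4 + H\right) \left(- \frac{1}{12} + s\right)$ ($M{\left(H,s \right)} = \left(H - 4\right) \left(- \frac{1}{12} + s\right) = \left(-4 + H\right) \left(- \frac{1}{12} + s\right)$)
$-539 + M{\left(33,-24 \right)} 58 = -539 + \left(\frac{1}{3} - -96 - \frac{11}{4} + 33 \left(-24\right)\right) 58 = -539 + \left(\frac{1}{3} + 96 - \frac{11}{4} - 792\right) 58 = -539 - \frac{243049}{6} = - \frac{246283}{6}$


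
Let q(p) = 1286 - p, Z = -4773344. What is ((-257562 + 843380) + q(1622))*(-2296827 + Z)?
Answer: -4139457857422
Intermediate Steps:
((-257562 + 843380) + q(1622))*(-2296827 + Z) = ((-257562 + 843380) + (1286 - 1*1622))*(-2296827 - 4773344) = (585818 + (1286 - 1622))*(-7070171) = (585818 - 336)*(-7070171) = 585482*(-7070171) = -4139457857422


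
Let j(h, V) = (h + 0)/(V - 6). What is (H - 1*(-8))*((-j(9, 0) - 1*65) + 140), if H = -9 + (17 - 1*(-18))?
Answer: 2601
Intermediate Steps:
j(h, V) = h/(-6 + V)
H = 26 (H = -9 + (17 + 18) = -9 + 35 = 26)
(H - 1*(-8))*((-j(9, 0) - 1*65) + 140) = (26 - 1*(-8))*((-9/(-6 + 0) - 1*65) + 140) = (26 + 8)*((-9/(-6) - 65) + 140) = 34*((-9*(-1)/6 - 65) + 140) = 34*((-1*(-3/2) - 65) + 140) = 34*((3/2 - 65) + 140) = 34*(-127/2 + 140) = 34*(153/2) = 2601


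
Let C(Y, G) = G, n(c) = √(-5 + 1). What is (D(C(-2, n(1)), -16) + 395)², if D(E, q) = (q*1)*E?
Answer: 155001 - 25280*I ≈ 1.55e+5 - 25280.0*I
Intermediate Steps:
n(c) = 2*I (n(c) = √(-4) = 2*I)
D(E, q) = E*q (D(E, q) = q*E = E*q)
(D(C(-2, n(1)), -16) + 395)² = ((2*I)*(-16) + 395)² = (-32*I + 395)² = (395 - 32*I)²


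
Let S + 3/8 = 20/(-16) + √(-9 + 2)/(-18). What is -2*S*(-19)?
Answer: -247/4 - 19*I*√7/9 ≈ -61.75 - 5.5855*I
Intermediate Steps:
S = -13/8 - I*√7/18 (S = -3/8 + (20/(-16) + √(-9 + 2)/(-18)) = -3/8 + (20*(-1/16) + √(-7)*(-1/18)) = -3/8 + (-5/4 + (I*√7)*(-1/18)) = -3/8 + (-5/4 - I*√7/18) = -13/8 - I*√7/18 ≈ -1.625 - 0.14699*I)
-2*S*(-19) = -2*(-13/8 - I*√7/18)*(-19) = (13/4 + I*√7/9)*(-19) = -247/4 - 19*I*√7/9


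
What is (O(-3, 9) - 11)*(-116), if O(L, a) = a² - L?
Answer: -8468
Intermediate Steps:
(O(-3, 9) - 11)*(-116) = ((9² - 1*(-3)) - 11)*(-116) = ((81 + 3) - 11)*(-116) = (84 - 11)*(-116) = 73*(-116) = -8468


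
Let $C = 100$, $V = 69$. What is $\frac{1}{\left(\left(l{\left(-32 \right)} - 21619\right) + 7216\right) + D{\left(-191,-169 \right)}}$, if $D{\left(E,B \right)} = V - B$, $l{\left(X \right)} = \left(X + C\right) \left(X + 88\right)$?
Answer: $- \frac{1}{10357} \approx -9.6553 \cdot 10^{-5}$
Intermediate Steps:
$l{\left(X \right)} = \left(88 + X\right) \left(100 + X\right)$ ($l{\left(X \right)} = \left(X + 100\right) \left(X + 88\right) = \left(100 + X\right) \left(88 + X\right) = \left(88 + X\right) \left(100 + X\right)$)
$D{\left(E,B \right)} = 69 - B$
$\frac{1}{\left(\left(l{\left(-32 \right)} - 21619\right) + 7216\right) + D{\left(-191,-169 \right)}} = \frac{1}{\left(\left(\left(8800 + \left(-32\right)^{2} + 188 \left(-32\right)\right) - 21619\right) + 7216\right) + \left(69 - -169\right)} = \frac{1}{\left(\left(\left(8800 + 1024 - 6016\right) - 21619\right) + 7216\right) + \left(69 + 169\right)} = \frac{1}{\left(\left(3808 - 21619\right) + 7216\right) + 238} = \frac{1}{\left(-17811 + 7216\right) + 238} = \frac{1}{-10595 + 238} = \frac{1}{-10357} = - \frac{1}{10357}$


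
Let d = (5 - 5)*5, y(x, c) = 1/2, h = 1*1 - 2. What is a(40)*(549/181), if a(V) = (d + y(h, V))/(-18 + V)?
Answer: 549/7964 ≈ 0.068935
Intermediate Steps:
h = -1 (h = 1 - 2 = -1)
y(x, c) = ½
d = 0 (d = 0*5 = 0)
a(V) = 1/(2*(-18 + V)) (a(V) = (0 + ½)/(-18 + V) = 1/(2*(-18 + V)))
a(40)*(549/181) = (1/(2*(-18 + 40)))*(549/181) = ((½)/22)*(549*(1/181)) = ((½)*(1/22))*(549/181) = (1/44)*(549/181) = 549/7964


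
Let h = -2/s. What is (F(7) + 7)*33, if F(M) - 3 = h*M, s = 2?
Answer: 99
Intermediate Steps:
h = -1 (h = -2/2 = -2*1/2 = -1)
F(M) = 3 - M
(F(7) + 7)*33 = ((3 - 1*7) + 7)*33 = ((3 - 7) + 7)*33 = (-4 + 7)*33 = 3*33 = 99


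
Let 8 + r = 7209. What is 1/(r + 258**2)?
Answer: 1/73765 ≈ 1.3557e-5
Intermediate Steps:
r = 7201 (r = -8 + 7209 = 7201)
1/(r + 258**2) = 1/(7201 + 258**2) = 1/(7201 + 66564) = 1/73765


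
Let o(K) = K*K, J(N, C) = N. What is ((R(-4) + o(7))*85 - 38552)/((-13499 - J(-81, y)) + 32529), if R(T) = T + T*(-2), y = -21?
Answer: -34047/19111 ≈ -1.7815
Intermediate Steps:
R(T) = -T (R(T) = T - 2*T = -T)
o(K) = K**2
((R(-4) + o(7))*85 - 38552)/((-13499 - J(-81, y)) + 32529) = ((-1*(-4) + 7**2)*85 - 38552)/((-13499 - 1*(-81)) + 32529) = ((4 + 49)*85 - 38552)/((-13499 + 81) + 32529) = (53*85 - 38552)/(-13418 + 32529) = (4505 - 38552)/19111 = -34047*1/19111 = -34047/19111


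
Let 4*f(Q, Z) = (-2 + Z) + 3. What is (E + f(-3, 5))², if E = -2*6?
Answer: 441/4 ≈ 110.25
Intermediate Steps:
f(Q, Z) = ¼ + Z/4 (f(Q, Z) = ((-2 + Z) + 3)/4 = (1 + Z)/4 = ¼ + Z/4)
E = -12
(E + f(-3, 5))² = (-12 + (¼ + (¼)*5))² = (-12 + (¼ + 5/4))² = (-12 + 3/2)² = (-21/2)² = 441/4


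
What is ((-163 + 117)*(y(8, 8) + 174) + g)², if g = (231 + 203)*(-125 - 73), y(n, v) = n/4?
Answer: 8841264784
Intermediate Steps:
y(n, v) = n/4 (y(n, v) = n*(¼) = n/4)
g = -85932 (g = 434*(-198) = -85932)
((-163 + 117)*(y(8, 8) + 174) + g)² = ((-163 + 117)*((¼)*8 + 174) - 85932)² = (-46*(2 + 174) - 85932)² = (-46*176 - 85932)² = (-8096 - 85932)² = (-94028)² = 8841264784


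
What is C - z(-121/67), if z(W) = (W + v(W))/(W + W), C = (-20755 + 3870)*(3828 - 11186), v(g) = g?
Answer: 124239829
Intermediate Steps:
C = 124239830 (C = -16885*(-7358) = 124239830)
z(W) = 1 (z(W) = (W + W)/(W + W) = (2*W)/((2*W)) = (2*W)*(1/(2*W)) = 1)
C - z(-121/67) = 124239830 - 1*1 = 124239830 - 1 = 124239829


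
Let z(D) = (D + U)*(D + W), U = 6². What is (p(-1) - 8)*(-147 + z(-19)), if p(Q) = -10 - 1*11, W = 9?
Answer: 9193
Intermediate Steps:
U = 36
z(D) = (9 + D)*(36 + D) (z(D) = (D + 36)*(D + 9) = (36 + D)*(9 + D) = (9 + D)*(36 + D))
p(Q) = -21 (p(Q) = -10 - 11 = -21)
(p(-1) - 8)*(-147 + z(-19)) = (-21 - 8)*(-147 + (324 + (-19)² + 45*(-19))) = -29*(-147 + (324 + 361 - 855)) = -29*(-147 - 170) = -29*(-317) = 9193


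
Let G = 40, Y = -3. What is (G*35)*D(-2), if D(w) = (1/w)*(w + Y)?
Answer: 3500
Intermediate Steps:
D(w) = (-3 + w)/w (D(w) = (1/w)*(w - 3) = (-3 + w)/w)
(G*35)*D(-2) = (40*35)*((-3 - 2)/(-2)) = 1400*(-½*(-5)) = 1400*(5/2) = 3500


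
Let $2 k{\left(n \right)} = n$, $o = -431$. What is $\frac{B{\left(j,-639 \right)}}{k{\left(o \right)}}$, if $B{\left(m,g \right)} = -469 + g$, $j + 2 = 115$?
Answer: $\frac{2216}{431} \approx 5.1415$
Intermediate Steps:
$j = 113$ ($j = -2 + 115 = 113$)
$k{\left(n \right)} = \frac{n}{2}$
$\frac{B{\left(j,-639 \right)}}{k{\left(o \right)}} = \frac{-469 - 639}{\frac{1}{2} \left(-431\right)} = - \frac{1108}{- \frac{431}{2}} = \left(-1108\right) \left(- \frac{2}{431}\right) = \frac{2216}{431}$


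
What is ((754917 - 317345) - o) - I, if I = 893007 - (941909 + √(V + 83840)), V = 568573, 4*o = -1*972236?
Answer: 729533 + √652413 ≈ 7.3034e+5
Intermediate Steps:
o = -243059 (o = (-1*972236)/4 = (¼)*(-972236) = -243059)
I = -48902 - √652413 (I = 893007 - (941909 + √(568573 + 83840)) = 893007 - (941909 + √652413) = 893007 + (-941909 - √652413) = -48902 - √652413 ≈ -49710.)
((754917 - 317345) - o) - I = ((754917 - 317345) - 1*(-243059)) - (-48902 - √652413) = (437572 + 243059) + (48902 + √652413) = 680631 + (48902 + √652413) = 729533 + √652413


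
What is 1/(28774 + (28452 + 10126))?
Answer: 1/67352 ≈ 1.4847e-5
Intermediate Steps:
1/(28774 + (28452 + 10126)) = 1/(28774 + 38578) = 1/67352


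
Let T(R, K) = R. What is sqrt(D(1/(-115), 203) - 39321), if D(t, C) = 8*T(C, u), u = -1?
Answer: I*sqrt(37697) ≈ 194.16*I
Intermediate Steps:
D(t, C) = 8*C
sqrt(D(1/(-115), 203) - 39321) = sqrt(8*203 - 39321) = sqrt(1624 - 39321) = sqrt(-37697) = I*sqrt(37697)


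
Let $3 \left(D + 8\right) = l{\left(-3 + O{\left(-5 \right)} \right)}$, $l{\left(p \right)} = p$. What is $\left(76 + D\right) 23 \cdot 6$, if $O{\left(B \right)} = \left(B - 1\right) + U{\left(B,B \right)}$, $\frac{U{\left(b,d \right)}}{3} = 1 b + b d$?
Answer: $11730$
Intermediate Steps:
$U{\left(b,d \right)} = 3 b + 3 b d$ ($U{\left(b,d \right)} = 3 \left(1 b + b d\right) = 3 \left(b + b d\right) = 3 b + 3 b d$)
$O{\left(B \right)} = -1 + B + 3 B \left(1 + B\right)$ ($O{\left(B \right)} = \left(B - 1\right) + 3 B \left(1 + B\right) = \left(-1 + B\right) + 3 B \left(1 + B\right) = -1 + B + 3 B \left(1 + B\right)$)
$D = 9$ ($D = -8 + \frac{-3 - \left(6 + 15 \left(1 - 5\right)\right)}{3} = -8 + \frac{-3 - \left(6 - 60\right)}{3} = -8 + \frac{-3 - -54}{3} = -8 + \frac{-3 + 54}{3} = -8 + \frac{1}{3} \cdot 51 = -8 + 17 = 9$)
$\left(76 + D\right) 23 \cdot 6 = \left(76 + 9\right) 23 \cdot 6 = 85 \cdot 138 = 11730$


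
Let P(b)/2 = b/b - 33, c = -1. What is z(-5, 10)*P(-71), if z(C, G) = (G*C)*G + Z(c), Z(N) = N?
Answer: 32064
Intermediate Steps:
P(b) = -64 (P(b) = 2*(b/b - 33) = 2*(1 - 33) = 2*(-32) = -64)
z(C, G) = -1 + C*G**2 (z(C, G) = (G*C)*G - 1 = (C*G)*G - 1 = C*G**2 - 1 = -1 + C*G**2)
z(-5, 10)*P(-71) = (-1 - 5*10**2)*(-64) = (-1 - 5*100)*(-64) = (-1 - 500)*(-64) = -501*(-64) = 32064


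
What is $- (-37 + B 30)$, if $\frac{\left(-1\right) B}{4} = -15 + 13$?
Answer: $-203$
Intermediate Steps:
$B = 8$ ($B = - 4 \left(-15 + 13\right) = \left(-4\right) \left(-2\right) = 8$)
$- (-37 + B 30) = - (-37 + 8 \cdot 30) = - (-37 + 240) = \left(-1\right) 203 = -203$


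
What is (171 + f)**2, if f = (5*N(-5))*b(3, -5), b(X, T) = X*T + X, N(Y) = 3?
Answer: 81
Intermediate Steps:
b(X, T) = X + T*X (b(X, T) = T*X + X = X + T*X)
f = -180 (f = (5*3)*(3*(1 - 5)) = 15*(3*(-4)) = 15*(-12) = -180)
(171 + f)**2 = (171 - 180)**2 = (-9)**2 = 81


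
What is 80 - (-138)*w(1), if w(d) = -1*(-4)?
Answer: 632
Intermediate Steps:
w(d) = 4
80 - (-138)*w(1) = 80 - (-138)*4 = 80 - 46*(-12) = 80 + 552 = 632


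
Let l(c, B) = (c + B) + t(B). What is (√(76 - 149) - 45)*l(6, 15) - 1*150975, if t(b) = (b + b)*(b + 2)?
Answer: -174870 + 531*I*√73 ≈ -1.7487e+5 + 4536.9*I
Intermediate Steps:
t(b) = 2*b*(2 + b) (t(b) = (2*b)*(2 + b) = 2*b*(2 + b))
l(c, B) = B + c + 2*B*(2 + B) (l(c, B) = (c + B) + 2*B*(2 + B) = (B + c) + 2*B*(2 + B) = B + c + 2*B*(2 + B))
(√(76 - 149) - 45)*l(6, 15) - 1*150975 = (√(76 - 149) - 45)*(15 + 6 + 2*15*(2 + 15)) - 1*150975 = (√(-73) - 45)*(15 + 6 + 2*15*17) - 150975 = (I*√73 - 45)*(15 + 6 + 510) - 150975 = (-45 + I*√73)*531 - 150975 = (-23895 + 531*I*√73) - 150975 = -174870 + 531*I*√73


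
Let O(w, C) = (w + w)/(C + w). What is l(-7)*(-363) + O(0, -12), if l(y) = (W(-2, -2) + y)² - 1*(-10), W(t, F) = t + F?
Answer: -47553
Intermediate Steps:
W(t, F) = F + t
O(w, C) = 2*w/(C + w) (O(w, C) = (2*w)/(C + w) = 2*w/(C + w))
l(y) = 10 + (-4 + y)² (l(y) = ((-2 - 2) + y)² - 1*(-10) = (-4 + y)² + 10 = 10 + (-4 + y)²)
l(-7)*(-363) + O(0, -12) = (10 + (-4 - 7)²)*(-363) + 2*0/(-12 + 0) = (10 + (-11)²)*(-363) + 2*0/(-12) = (10 + 121)*(-363) + 2*0*(-1/12) = 131*(-363) + 0 = -47553 + 0 = -47553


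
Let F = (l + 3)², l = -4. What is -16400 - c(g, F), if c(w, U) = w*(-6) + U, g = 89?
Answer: -15867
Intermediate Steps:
F = 1 (F = (-4 + 3)² = (-1)² = 1)
c(w, U) = U - 6*w (c(w, U) = -6*w + U = U - 6*w)
-16400 - c(g, F) = -16400 - (1 - 6*89) = -16400 - (1 - 534) = -16400 - 1*(-533) = -16400 + 533 = -15867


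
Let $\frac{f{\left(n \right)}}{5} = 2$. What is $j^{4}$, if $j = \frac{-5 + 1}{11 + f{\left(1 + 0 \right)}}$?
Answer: $\frac{256}{194481} \approx 0.0013163$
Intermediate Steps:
$f{\left(n \right)} = 10$ ($f{\left(n \right)} = 5 \cdot 2 = 10$)
$j = - \frac{4}{21}$ ($j = \frac{-5 + 1}{11 + 10} = - \frac{4}{21} \approx -0.19048$)
$j^{4} = \left(- \frac{4}{21}\right)^{4} = \frac{256}{194481}$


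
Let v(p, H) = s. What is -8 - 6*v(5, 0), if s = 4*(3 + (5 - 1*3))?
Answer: -128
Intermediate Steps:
s = 20 (s = 4*(3 + (5 - 3)) = 4*(3 + 2) = 4*5 = 20)
v(p, H) = 20
-8 - 6*v(5, 0) = -8 - 6*20 = -8 - 120 = -128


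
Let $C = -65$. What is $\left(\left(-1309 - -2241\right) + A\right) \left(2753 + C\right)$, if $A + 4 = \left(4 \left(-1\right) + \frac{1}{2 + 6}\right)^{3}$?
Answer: $\frac{9352245}{4} \approx 2.3381 \cdot 10^{6}$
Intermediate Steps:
$A = - \frac{31839}{512}$ ($A = -4 + \left(4 \left(-1\right) + \frac{1}{2 + 6}\right)^{3} = -4 + \left(-4 + \frac{1}{8}\right)^{3} = -4 + \left(- \frac{31}{8}\right)^{3} = -4 - \frac{29791}{512} = - \frac{31839}{512} \approx -62.186$)
$\left(\left(-1309 - -2241\right) + A\right) \left(2753 + C\right) = \left(\left(-1309 - -2241\right) - \frac{31839}{512}\right) \left(2753 - 65\right) = \left(\left(-1309 + 2241\right) - \frac{31839}{512}\right) 2688 = \left(932 - \frac{31839}{512}\right) 2688 = \frac{445345}{512} \cdot 2688 = \frac{9352245}{4}$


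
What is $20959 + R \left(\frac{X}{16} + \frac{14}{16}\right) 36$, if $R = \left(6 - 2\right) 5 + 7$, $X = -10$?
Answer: $21202$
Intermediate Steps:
$R = 27$ ($R = 4 \cdot 5 + 7 = 20 + 7 = 27$)
$20959 + R \left(\frac{X}{16} + \frac{14}{16}\right) 36 = 20959 + 27 \left(- \frac{10}{16} + \frac{14}{16}\right) 36 = 20959 + 27 \left(\left(-10\right) \frac{1}{16} + 14 \cdot \frac{1}{16}\right) 36 = 20959 + 27 \left(- \frac{5}{8} + \frac{7}{8}\right) 36 = 20959 + 27 \cdot \frac{1}{4} \cdot 36 = 20959 + \frac{27}{4} \cdot 36 = 20959 + 243 = 21202$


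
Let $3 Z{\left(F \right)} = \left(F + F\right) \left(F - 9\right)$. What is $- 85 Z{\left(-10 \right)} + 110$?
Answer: $- \frac{31970}{3} \approx -10657.0$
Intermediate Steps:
$Z{\left(F \right)} = \frac{2 F \left(-9 + F\right)}{3}$ ($Z{\left(F \right)} = \frac{\left(F + F\right) \left(F - 9\right)}{3} = \frac{2 F \left(-9 + F\right)}{3}$)
$- 85 Z{\left(-10 \right)} + 110 = - 85 \cdot \frac{2}{3} \left(-10\right) \left(-9 - 10\right) + 110 = - 85 \cdot \frac{2}{3} \left(-10\right) \left(-19\right) + 110 = \left(-85\right) \frac{380}{3} + 110 = - \frac{32300}{3} + 110 = - \frac{31970}{3}$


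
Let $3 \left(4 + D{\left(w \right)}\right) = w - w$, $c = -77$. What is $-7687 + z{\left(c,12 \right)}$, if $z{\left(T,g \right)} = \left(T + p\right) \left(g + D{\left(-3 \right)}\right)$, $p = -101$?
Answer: $-9111$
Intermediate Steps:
$D{\left(w \right)} = -4$ ($D{\left(w \right)} = -4 + \frac{w - w}{3} = -4 + \frac{1}{3} \cdot 0 = -4 + 0 = -4$)
$z{\left(T,g \right)} = \left(-101 + T\right) \left(-4 + g\right)$ ($z{\left(T,g \right)} = \left(T - 101\right) \left(g - 4\right) = \left(-101 + T\right) \left(-4 + g\right)$)
$-7687 + z{\left(c,12 \right)} = -7687 - 1424 = -9111$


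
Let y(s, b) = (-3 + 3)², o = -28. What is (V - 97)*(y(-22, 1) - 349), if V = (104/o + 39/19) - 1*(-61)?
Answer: 1748141/133 ≈ 13144.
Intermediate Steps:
y(s, b) = 0 (y(s, b) = 0² = 0)
V = 7892/133 (V = (104/(-28) + 39/19) - 1*(-61) = (104*(-1/28) + 39*(1/19)) + 61 = (-26/7 + 39/19) + 61 = -221/133 + 61 = 7892/133 ≈ 59.338)
(V - 97)*(y(-22, 1) - 349) = (7892/133 - 97)*(0 - 349) = -5009/133*(-349) = 1748141/133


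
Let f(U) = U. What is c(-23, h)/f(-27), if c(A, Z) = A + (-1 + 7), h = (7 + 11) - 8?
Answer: 17/27 ≈ 0.62963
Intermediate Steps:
h = 10 (h = 18 - 8 = 10)
c(A, Z) = 6 + A (c(A, Z) = A + 6 = 6 + A)
c(-23, h)/f(-27) = (6 - 23)/(-27) = -17*(-1/27) = 17/27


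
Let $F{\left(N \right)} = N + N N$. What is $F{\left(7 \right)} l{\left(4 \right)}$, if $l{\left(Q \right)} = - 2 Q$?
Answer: $-448$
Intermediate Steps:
$F{\left(N \right)} = N + N^{2}$
$F{\left(7 \right)} l{\left(4 \right)} = 7 \left(1 + 7\right) \left(\left(-2\right) 4\right) = 7 \cdot 8 \left(-8\right) = 56 \left(-8\right) = -448$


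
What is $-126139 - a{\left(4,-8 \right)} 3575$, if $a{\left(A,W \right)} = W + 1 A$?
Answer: $-111839$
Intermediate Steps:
$a{\left(A,W \right)} = A + W$ ($a{\left(A,W \right)} = W + A = A + W$)
$-126139 - a{\left(4,-8 \right)} 3575 = -126139 - \left(4 - 8\right) 3575 = -126139 - \left(-4\right) 3575 = -126139 - -14300 = -126139 + 14300 = -111839$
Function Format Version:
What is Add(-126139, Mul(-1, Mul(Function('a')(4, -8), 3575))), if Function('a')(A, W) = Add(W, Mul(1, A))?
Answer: -111839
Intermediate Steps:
Function('a')(A, W) = Add(A, W) (Function('a')(A, W) = Add(W, A) = Add(A, W))
Add(-126139, Mul(-1, Mul(Function('a')(4, -8), 3575))) = Add(-126139, Mul(-1, Mul(Add(4, -8), 3575))) = Add(-126139, Mul(-1, Mul(-4, 3575))) = Add(-126139, Mul(-1, -14300)) = Add(-126139, 14300) = -111839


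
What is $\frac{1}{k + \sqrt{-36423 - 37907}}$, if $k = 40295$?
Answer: $\frac{8059}{324752271} - \frac{i \sqrt{74330}}{1623761355} \approx 2.4816 \cdot 10^{-5} - 1.679 \cdot 10^{-7} i$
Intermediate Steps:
$\frac{1}{k + \sqrt{-36423 - 37907}} = \frac{1}{40295 + \sqrt{-36423 - 37907}} = \frac{1}{40295 + \sqrt{-74330}} = \frac{1}{40295 + i \sqrt{74330}}$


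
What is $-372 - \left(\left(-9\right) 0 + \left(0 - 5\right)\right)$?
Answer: $-367$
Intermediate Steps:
$-372 - \left(\left(-9\right) 0 + \left(0 - 5\right)\right) = -372 - \left(0 - 5\right) = -372 - -5 = -372 + 5 = -367$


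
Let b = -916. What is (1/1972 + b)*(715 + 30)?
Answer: -1345731495/1972 ≈ -6.8242e+5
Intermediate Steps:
(1/1972 + b)*(715 + 30) = (1/1972 - 916)*(715 + 30) = (1/1972 - 916)*745 = -1806351/1972*745 = -1345731495/1972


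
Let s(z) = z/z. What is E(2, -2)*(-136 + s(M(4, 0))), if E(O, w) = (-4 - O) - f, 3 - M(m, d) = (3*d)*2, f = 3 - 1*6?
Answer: 405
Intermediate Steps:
f = -3 (f = 3 - 6 = -3)
M(m, d) = 3 - 6*d (M(m, d) = 3 - 3*d*2 = 3 - 6*d)
s(z) = 1
E(O, w) = -1 - O (E(O, w) = (-4 - O) - 1*(-3) = (-4 - O) + 3 = -1 - O)
E(2, -2)*(-136 + s(M(4, 0))) = (-1 - 1*2)*(-136 + 1) = (-1 - 2)*(-135) = -3*(-135) = 405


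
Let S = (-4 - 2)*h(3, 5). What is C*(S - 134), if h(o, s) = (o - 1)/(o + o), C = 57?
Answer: -7752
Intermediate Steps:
h(o, s) = (-1 + o)/(2*o) (h(o, s) = (-1 + o)/((2*o)) = (-1 + o)*(1/(2*o)) = (-1 + o)/(2*o))
S = -2 (S = (-4 - 2)*((½)*(-1 + 3)/3) = -3*2/3 = -6*⅓ = -2)
C*(S - 134) = 57*(-2 - 134) = 57*(-136) = -7752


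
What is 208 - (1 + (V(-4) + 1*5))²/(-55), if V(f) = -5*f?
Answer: 12116/55 ≈ 220.29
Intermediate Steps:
208 - (1 + (V(-4) + 1*5))²/(-55) = 208 - (1 + (-5*(-4) + 1*5))²/(-55) = 208 - (1 + (20 + 5))²*(-1)/55 = 208 - (1 + 25)²*(-1)/55 = 208 - 26²*(-1)/55 = 208 - 676*(-1)/55 = 208 - 1*(-676/55) = 208 + 676/55 = 12116/55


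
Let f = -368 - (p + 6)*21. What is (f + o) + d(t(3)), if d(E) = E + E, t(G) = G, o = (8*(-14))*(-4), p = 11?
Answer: -271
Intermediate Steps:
o = 448 (o = -112*(-4) = 448)
d(E) = 2*E
f = -725 (f = -368 - (11 + 6)*21 = -368 - 17*21 = -368 - 1*357 = -368 - 357 = -725)
(f + o) + d(t(3)) = (-725 + 448) + 2*3 = -277 + 6 = -271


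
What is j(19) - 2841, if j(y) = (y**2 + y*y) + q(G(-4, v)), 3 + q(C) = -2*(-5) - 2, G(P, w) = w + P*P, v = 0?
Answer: -2114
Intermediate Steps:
G(P, w) = w + P**2
q(C) = 5 (q(C) = -3 + (-2*(-5) - 2) = -3 + (10 - 2) = -3 + 8 = 5)
j(y) = 5 + 2*y**2 (j(y) = (y**2 + y*y) + 5 = (y**2 + y**2) + 5 = 2*y**2 + 5 = 5 + 2*y**2)
j(19) - 2841 = (5 + 2*19**2) - 2841 = (5 + 2*361) - 2841 = (5 + 722) - 2841 = 727 - 2841 = -2114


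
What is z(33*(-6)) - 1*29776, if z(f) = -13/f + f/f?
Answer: -5895437/198 ≈ -29775.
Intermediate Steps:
z(f) = 1 - 13/f (z(f) = -13/f + 1 = 1 - 13/f)
z(33*(-6)) - 1*29776 = (-13 + 33*(-6))/((33*(-6))) - 1*29776 = (-13 - 198)/(-198) - 29776 = -1/198*(-211) - 29776 = 211/198 - 29776 = -5895437/198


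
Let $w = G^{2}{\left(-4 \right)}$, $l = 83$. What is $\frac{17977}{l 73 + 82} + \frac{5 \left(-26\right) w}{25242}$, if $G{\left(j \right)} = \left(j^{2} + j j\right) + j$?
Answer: $- \frac{4097983}{3690741} \approx -1.1103$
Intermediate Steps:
$G{\left(j \right)} = j + 2 j^{2}$ ($G{\left(j \right)} = \left(j^{2} + j^{2}\right) + j = 2 j^{2} + j = j + 2 j^{2}$)
$w = 784$ ($w = \left(- 4 \left(1 + 2 \left(-4\right)\right)\right)^{2} = \left(- 4 \left(1 - 8\right)\right)^{2} = \left(\left(-4\right) \left(-7\right)\right)^{2} = 28^{2} = 784$)
$\frac{17977}{l 73 + 82} + \frac{5 \left(-26\right) w}{25242} = \frac{17977}{83 \cdot 73 + 82} + \frac{5 \left(-26\right) 784}{25242} = \frac{17977}{6059 + 82} + \left(-130\right) 784 \cdot \frac{1}{25242} = \frac{17977}{6141} - \frac{7280}{1803} = - \frac{4097983}{3690741}$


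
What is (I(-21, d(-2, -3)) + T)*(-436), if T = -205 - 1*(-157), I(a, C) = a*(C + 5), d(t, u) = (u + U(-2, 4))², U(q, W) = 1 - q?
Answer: 66708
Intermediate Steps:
d(t, u) = (3 + u)² (d(t, u) = (u + (1 - 1*(-2)))² = (u + (1 + 2))² = (u + 3)² = (3 + u)²)
I(a, C) = a*(5 + C)
T = -48 (T = -205 + 157 = -48)
(I(-21, d(-2, -3)) + T)*(-436) = (-21*(5 + (3 - 3)²) - 48)*(-436) = (-21*(5 + 0²) - 48)*(-436) = (-21*(5 + 0) - 48)*(-436) = (-21*5 - 48)*(-436) = (-105 - 48)*(-436) = -153*(-436) = 66708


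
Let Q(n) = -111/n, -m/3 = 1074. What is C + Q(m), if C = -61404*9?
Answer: -593531027/1074 ≈ -5.5264e+5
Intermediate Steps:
m = -3222 (m = -3*1074 = -3222)
C = -552636
C + Q(m) = -552636 - 111/(-3222) = -552636 - 111*(-1/3222) = -552636 + 37/1074 = -593531027/1074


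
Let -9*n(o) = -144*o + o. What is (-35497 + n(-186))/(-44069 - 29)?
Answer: 115357/132294 ≈ 0.87197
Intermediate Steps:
n(o) = 143*o/9 (n(o) = -(-144*o + o)/9 = -(-143)*o/9 = 143*o/9)
(-35497 + n(-186))/(-44069 - 29) = (-35497 + (143/9)*(-186))/(-44069 - 29) = (-35497 - 8866/3)/(-44098) = -115357/3*(-1/44098) = 115357/132294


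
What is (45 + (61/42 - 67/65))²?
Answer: 15376248001/7452900 ≈ 2063.1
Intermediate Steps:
(45 + (61/42 - 67/65))² = (45 + 1151/2730)² = (124001/2730)² = 15376248001/7452900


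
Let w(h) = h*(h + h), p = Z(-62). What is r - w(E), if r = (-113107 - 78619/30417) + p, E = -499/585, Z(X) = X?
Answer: -392689995237178/3469819275 ≈ -1.1317e+5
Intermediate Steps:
p = -62
E = -499/585 (E = -499*1/585 = -499/585 ≈ -0.85299)
w(h) = 2*h² (w(h) = h*(2*h) = 2*h²)
r = -3442340092/30417 (r = (-113107 - 78619/30417) - 62 = -3440454238/30417 - 62 = -3442340092/30417 ≈ -1.1317e+5)
r - w(E) = -3442340092/30417 - 2*(-499/585)² = -3442340092/30417 - 2*249001/342225 = -3442340092/30417 - 1*498002/342225 = -3442340092/30417 - 498002/342225 = -392689995237178/3469819275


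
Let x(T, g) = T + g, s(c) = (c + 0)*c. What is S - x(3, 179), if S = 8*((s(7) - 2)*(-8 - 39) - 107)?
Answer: -18710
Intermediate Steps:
s(c) = c² (s(c) = c*c = c²)
S = -18528 (S = 8*((7² - 2)*(-8 - 39) - 107) = 8*((49 - 2)*(-47) - 107) = 8*(47*(-47) - 107) = 8*(-2209 - 107) = 8*(-2316) = -18528)
S - x(3, 179) = -18528 - (3 + 179) = -18528 - 1*182 = -18528 - 182 = -18710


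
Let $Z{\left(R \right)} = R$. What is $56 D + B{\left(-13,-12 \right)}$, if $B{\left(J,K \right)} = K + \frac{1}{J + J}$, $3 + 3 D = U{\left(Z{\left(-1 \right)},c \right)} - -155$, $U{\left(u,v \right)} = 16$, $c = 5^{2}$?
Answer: $\frac{81223}{26} \approx 3124.0$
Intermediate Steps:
$c = 25$
$D = 56$ ($D = -1 + \frac{16 - -155}{3} = -1 + \frac{16 + 155}{3} = -1 + \frac{1}{3} \cdot 171 = -1 + 57 = 56$)
$B{\left(J,K \right)} = K + \frac{1}{2 J}$
$56 D + B{\left(-13,-12 \right)} = 56 \cdot 56 - \left(12 - \frac{1}{2 \left(-13\right)}\right) = 3136 + \left(-12 + \frac{1}{2} \left(- \frac{1}{13}\right)\right) = 3136 - \frac{313}{26} = \frac{81223}{26}$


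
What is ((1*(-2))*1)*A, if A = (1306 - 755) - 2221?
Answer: 3340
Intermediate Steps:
A = -1670 (A = 551 - 2221 = -1670)
((1*(-2))*1)*A = ((1*(-2))*1)*(-1670) = -2*1*(-1670) = -2*(-1670) = 3340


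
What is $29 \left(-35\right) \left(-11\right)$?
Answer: $11165$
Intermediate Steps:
$29 \left(-35\right) \left(-11\right) = \left(-1015\right) \left(-11\right) = 11165$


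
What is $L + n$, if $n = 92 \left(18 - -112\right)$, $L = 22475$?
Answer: $34435$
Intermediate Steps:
$n = 11960$ ($n = 92 \left(18 + 112\right) = 92 \cdot 130 = 11960$)
$L + n = 22475 + 11960 = 34435$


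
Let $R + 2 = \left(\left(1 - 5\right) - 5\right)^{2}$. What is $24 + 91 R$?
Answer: $7213$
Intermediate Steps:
$R = 79$ ($R = -2 + \left(\left(1 - 5\right) - 5\right)^{2} = -2 + \left(-4 - 5\right)^{2} = -2 + \left(-9\right)^{2} = -2 + 81 = 79$)
$24 + 91 R = 24 + 91 \cdot 79 = 24 + 7189 = 7213$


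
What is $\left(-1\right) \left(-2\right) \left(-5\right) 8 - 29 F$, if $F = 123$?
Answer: $-3647$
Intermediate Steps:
$\left(-1\right) \left(-2\right) \left(-5\right) 8 - 29 F = \left(-1\right) \left(-2\right) \left(-5\right) 8 - 3567 = 2 \left(-5\right) 8 - 3567 = \left(-10\right) 8 - 3567 = -80 - 3567 = -3647$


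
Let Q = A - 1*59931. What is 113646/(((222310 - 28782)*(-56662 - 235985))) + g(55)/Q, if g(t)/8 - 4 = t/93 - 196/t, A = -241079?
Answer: -213069566909783/7266632562012545700 ≈ -2.9322e-5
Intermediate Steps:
Q = -301010 (Q = -241079 - 1*59931 = -241079 - 59931 = -301010)
g(t) = 32 - 1568/t + 8*t/93 (g(t) = 32 + 8*(t/93 - 196/t) = 32 + 8*(-196/t + t/93) = 32 + (-1568/t + 8*t/93) = 32 - 1568/t + 8*t/93)
113646/(((222310 - 28782)*(-56662 - 235985))) + g(55)/Q = 113646/(((222310 - 28782)*(-56662 - 235985))) + (32 - 1568/55 + (8/93)*55)/(-301010) = 113646/((193528*(-292647))) + (32 - 1568*1/55 + 440/93)*(-1/301010) = 113646/(-56635388616) + (32 - 1568/55 + 440/93)*(-1/301010) = 113646*(-1/56635388616) + (42056/5115)*(-1/301010) = -18941/9439231436 - 21028/769833075 = -213069566909783/7266632562012545700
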